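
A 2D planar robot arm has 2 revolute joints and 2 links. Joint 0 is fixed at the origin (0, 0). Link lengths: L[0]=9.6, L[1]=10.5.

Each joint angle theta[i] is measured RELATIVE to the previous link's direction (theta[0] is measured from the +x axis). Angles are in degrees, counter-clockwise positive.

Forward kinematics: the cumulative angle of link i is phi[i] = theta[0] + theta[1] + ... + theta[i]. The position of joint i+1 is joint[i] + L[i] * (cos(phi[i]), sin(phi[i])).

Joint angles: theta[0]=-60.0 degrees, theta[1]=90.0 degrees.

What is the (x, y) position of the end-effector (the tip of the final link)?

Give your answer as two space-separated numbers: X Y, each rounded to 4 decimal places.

Answer: 13.8933 -3.0638

Derivation:
joint[0] = (0.0000, 0.0000)  (base)
link 0: phi[0] = -60 = -60 deg
  cos(-60 deg) = 0.5000, sin(-60 deg) = -0.8660
  joint[1] = (0.0000, 0.0000) + 9.6 * (0.5000, -0.8660) = (0.0000 + 4.8000, 0.0000 + -8.3138) = (4.8000, -8.3138)
link 1: phi[1] = -60 + 90 = 30 deg
  cos(30 deg) = 0.8660, sin(30 deg) = 0.5000
  joint[2] = (4.8000, -8.3138) + 10.5 * (0.8660, 0.5000) = (4.8000 + 9.0933, -8.3138 + 5.2500) = (13.8933, -3.0638)
End effector: (13.8933, -3.0638)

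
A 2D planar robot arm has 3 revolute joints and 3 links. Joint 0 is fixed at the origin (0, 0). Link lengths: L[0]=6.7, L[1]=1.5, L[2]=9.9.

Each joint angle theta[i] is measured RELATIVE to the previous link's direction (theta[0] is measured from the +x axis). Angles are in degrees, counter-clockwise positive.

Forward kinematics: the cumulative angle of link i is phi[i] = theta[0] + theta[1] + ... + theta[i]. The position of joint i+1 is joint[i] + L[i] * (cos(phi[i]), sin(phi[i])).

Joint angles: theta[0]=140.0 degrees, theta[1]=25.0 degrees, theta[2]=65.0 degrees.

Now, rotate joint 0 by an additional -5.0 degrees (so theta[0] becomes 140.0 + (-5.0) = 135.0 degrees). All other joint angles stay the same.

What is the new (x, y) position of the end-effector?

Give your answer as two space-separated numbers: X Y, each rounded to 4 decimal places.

joint[0] = (0.0000, 0.0000)  (base)
link 0: phi[0] = 135 = 135 deg
  cos(135 deg) = -0.7071, sin(135 deg) = 0.7071
  joint[1] = (0.0000, 0.0000) + 6.7 * (-0.7071, 0.7071) = (0.0000 + -4.7376, 0.0000 + 4.7376) = (-4.7376, 4.7376)
link 1: phi[1] = 135 + 25 = 160 deg
  cos(160 deg) = -0.9397, sin(160 deg) = 0.3420
  joint[2] = (-4.7376, 4.7376) + 1.5 * (-0.9397, 0.3420) = (-4.7376 + -1.4095, 4.7376 + 0.5130) = (-6.1472, 5.2506)
link 2: phi[2] = 135 + 25 + 65 = 225 deg
  cos(225 deg) = -0.7071, sin(225 deg) = -0.7071
  joint[3] = (-6.1472, 5.2506) + 9.9 * (-0.7071, -0.7071) = (-6.1472 + -7.0004, 5.2506 + -7.0004) = (-13.1475, -1.7497)
End effector: (-13.1475, -1.7497)

Answer: -13.1475 -1.7497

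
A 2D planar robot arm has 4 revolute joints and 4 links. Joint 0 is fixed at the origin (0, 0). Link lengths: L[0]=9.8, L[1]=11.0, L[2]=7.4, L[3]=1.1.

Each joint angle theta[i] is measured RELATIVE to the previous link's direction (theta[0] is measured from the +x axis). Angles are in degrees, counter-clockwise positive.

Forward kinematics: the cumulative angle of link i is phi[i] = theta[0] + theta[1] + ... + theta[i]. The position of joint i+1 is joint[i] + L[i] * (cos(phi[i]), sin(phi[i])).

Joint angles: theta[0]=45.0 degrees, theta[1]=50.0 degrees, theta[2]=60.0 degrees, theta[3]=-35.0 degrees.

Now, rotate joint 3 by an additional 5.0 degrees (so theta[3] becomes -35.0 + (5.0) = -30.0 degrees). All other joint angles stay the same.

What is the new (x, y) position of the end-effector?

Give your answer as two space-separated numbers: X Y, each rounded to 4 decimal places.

joint[0] = (0.0000, 0.0000)  (base)
link 0: phi[0] = 45 = 45 deg
  cos(45 deg) = 0.7071, sin(45 deg) = 0.7071
  joint[1] = (0.0000, 0.0000) + 9.8 * (0.7071, 0.7071) = (0.0000 + 6.9296, 0.0000 + 6.9296) = (6.9296, 6.9296)
link 1: phi[1] = 45 + 50 = 95 deg
  cos(95 deg) = -0.0872, sin(95 deg) = 0.9962
  joint[2] = (6.9296, 6.9296) + 11 * (-0.0872, 0.9962) = (6.9296 + -0.9587, 6.9296 + 10.9581) = (5.9709, 17.8878)
link 2: phi[2] = 45 + 50 + 60 = 155 deg
  cos(155 deg) = -0.9063, sin(155 deg) = 0.4226
  joint[3] = (5.9709, 17.8878) + 7.4 * (-0.9063, 0.4226) = (5.9709 + -6.7067, 17.8878 + 3.1274) = (-0.7357, 21.0152)
link 3: phi[3] = 45 + 50 + 60 + -30 = 125 deg
  cos(125 deg) = -0.5736, sin(125 deg) = 0.8192
  joint[4] = (-0.7357, 21.0152) + 1.1 * (-0.5736, 0.8192) = (-0.7357 + -0.6309, 21.0152 + 0.9011) = (-1.3667, 21.9162)
End effector: (-1.3667, 21.9162)

Answer: -1.3667 21.9162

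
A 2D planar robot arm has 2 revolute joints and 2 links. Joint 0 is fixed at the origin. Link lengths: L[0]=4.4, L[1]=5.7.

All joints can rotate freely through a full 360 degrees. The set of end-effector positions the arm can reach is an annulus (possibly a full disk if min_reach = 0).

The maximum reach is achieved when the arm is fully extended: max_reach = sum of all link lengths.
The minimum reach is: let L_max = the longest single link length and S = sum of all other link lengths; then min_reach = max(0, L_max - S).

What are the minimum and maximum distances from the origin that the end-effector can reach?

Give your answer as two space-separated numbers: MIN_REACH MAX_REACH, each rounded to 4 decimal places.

Answer: 1.3000 10.1000

Derivation:
Link lengths: [4.4, 5.7]
max_reach = 4.4 + 5.7 = 10.1
L_max = max([4.4, 5.7]) = 5.7
S (sum of others) = 10.1 - 5.7 = 4.4
min_reach = max(0, 5.7 - 4.4) = max(0, 1.3) = 1.3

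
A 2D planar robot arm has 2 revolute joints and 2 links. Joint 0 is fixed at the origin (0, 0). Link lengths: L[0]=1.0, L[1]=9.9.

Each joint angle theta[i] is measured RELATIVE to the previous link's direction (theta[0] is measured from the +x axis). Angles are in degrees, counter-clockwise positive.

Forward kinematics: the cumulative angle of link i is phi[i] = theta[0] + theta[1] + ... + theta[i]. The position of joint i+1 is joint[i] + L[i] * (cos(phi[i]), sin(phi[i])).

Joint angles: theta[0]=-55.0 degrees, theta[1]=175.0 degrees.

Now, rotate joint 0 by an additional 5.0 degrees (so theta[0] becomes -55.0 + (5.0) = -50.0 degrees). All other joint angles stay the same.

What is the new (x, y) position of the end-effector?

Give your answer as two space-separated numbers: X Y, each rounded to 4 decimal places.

Answer: -5.0356 7.3436

Derivation:
joint[0] = (0.0000, 0.0000)  (base)
link 0: phi[0] = -50 = -50 deg
  cos(-50 deg) = 0.6428, sin(-50 deg) = -0.7660
  joint[1] = (0.0000, 0.0000) + 1 * (0.6428, -0.7660) = (0.0000 + 0.6428, 0.0000 + -0.7660) = (0.6428, -0.7660)
link 1: phi[1] = -50 + 175 = 125 deg
  cos(125 deg) = -0.5736, sin(125 deg) = 0.8192
  joint[2] = (0.6428, -0.7660) + 9.9 * (-0.5736, 0.8192) = (0.6428 + -5.6784, -0.7660 + 8.1096) = (-5.0356, 7.3436)
End effector: (-5.0356, 7.3436)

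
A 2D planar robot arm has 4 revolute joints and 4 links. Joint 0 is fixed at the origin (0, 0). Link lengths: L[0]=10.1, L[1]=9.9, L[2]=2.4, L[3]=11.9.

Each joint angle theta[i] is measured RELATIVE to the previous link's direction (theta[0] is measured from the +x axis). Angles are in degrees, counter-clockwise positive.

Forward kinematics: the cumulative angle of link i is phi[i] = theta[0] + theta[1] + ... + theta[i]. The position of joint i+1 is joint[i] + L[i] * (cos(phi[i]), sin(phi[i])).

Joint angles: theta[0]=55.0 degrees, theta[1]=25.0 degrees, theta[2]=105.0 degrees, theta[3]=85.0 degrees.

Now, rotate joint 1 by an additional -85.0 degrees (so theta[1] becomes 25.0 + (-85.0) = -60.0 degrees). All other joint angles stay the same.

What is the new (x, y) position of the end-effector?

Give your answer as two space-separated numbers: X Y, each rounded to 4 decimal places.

joint[0] = (0.0000, 0.0000)  (base)
link 0: phi[0] = 55 = 55 deg
  cos(55 deg) = 0.5736, sin(55 deg) = 0.8192
  joint[1] = (0.0000, 0.0000) + 10.1 * (0.5736, 0.8192) = (0.0000 + 5.7931, 0.0000 + 8.2734) = (5.7931, 8.2734)
link 1: phi[1] = 55 + -60 = -5 deg
  cos(-5 deg) = 0.9962, sin(-5 deg) = -0.0872
  joint[2] = (5.7931, 8.2734) + 9.9 * (0.9962, -0.0872) = (5.7931 + 9.8623, 8.2734 + -0.8628) = (15.6554, 7.4106)
link 2: phi[2] = 55 + -60 + 105 = 100 deg
  cos(100 deg) = -0.1736, sin(100 deg) = 0.9848
  joint[3] = (15.6554, 7.4106) + 2.4 * (-0.1736, 0.9848) = (15.6554 + -0.4168, 7.4106 + 2.3635) = (15.2387, 9.7741)
link 3: phi[3] = 55 + -60 + 105 + 85 = 185 deg
  cos(185 deg) = -0.9962, sin(185 deg) = -0.0872
  joint[4] = (15.2387, 9.7741) + 11.9 * (-0.9962, -0.0872) = (15.2387 + -11.8547, 9.7741 + -1.0372) = (3.3840, 8.7370)
End effector: (3.3840, 8.7370)

Answer: 3.3840 8.7370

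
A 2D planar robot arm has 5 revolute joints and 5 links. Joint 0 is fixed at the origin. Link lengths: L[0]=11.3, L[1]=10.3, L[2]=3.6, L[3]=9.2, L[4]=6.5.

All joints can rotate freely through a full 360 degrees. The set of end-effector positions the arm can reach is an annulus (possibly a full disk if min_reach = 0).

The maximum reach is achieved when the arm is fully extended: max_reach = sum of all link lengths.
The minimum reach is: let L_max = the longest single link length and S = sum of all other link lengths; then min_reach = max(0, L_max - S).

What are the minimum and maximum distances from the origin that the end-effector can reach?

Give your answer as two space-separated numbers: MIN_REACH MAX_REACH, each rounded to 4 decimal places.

Link lengths: [11.3, 10.3, 3.6, 9.2, 6.5]
max_reach = 11.3 + 10.3 + 3.6 + 9.2 + 6.5 = 40.9
L_max = max([11.3, 10.3, 3.6, 9.2, 6.5]) = 11.3
S (sum of others) = 40.9 - 11.3 = 29.6
min_reach = max(0, 11.3 - 29.6) = max(0, -18.3) = 0

Answer: 0.0000 40.9000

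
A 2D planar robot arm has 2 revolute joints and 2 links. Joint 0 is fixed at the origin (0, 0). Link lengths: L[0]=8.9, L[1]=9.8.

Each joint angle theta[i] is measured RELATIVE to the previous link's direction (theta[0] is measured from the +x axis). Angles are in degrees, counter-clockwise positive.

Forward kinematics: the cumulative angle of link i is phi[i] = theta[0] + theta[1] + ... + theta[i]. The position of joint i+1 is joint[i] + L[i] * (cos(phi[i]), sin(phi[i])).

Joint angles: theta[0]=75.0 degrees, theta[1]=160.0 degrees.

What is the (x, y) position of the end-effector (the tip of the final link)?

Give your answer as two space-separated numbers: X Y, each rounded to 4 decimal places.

Answer: -3.3176 0.5690

Derivation:
joint[0] = (0.0000, 0.0000)  (base)
link 0: phi[0] = 75 = 75 deg
  cos(75 deg) = 0.2588, sin(75 deg) = 0.9659
  joint[1] = (0.0000, 0.0000) + 8.9 * (0.2588, 0.9659) = (0.0000 + 2.3035, 0.0000 + 8.5967) = (2.3035, 8.5967)
link 1: phi[1] = 75 + 160 = 235 deg
  cos(235 deg) = -0.5736, sin(235 deg) = -0.8192
  joint[2] = (2.3035, 8.5967) + 9.8 * (-0.5736, -0.8192) = (2.3035 + -5.6210, 8.5967 + -8.0277) = (-3.3176, 0.5690)
End effector: (-3.3176, 0.5690)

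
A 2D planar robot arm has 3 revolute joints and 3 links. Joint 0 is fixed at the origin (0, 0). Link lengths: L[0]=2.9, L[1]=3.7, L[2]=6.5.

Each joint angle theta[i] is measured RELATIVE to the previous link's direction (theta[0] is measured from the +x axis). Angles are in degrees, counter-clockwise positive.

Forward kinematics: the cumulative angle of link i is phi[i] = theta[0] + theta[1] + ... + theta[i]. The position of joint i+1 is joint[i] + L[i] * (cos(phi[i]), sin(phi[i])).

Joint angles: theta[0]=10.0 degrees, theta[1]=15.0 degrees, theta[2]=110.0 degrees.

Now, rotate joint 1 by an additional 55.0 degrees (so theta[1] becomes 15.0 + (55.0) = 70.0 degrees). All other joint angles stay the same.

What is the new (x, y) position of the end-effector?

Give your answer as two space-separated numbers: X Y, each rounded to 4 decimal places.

joint[0] = (0.0000, 0.0000)  (base)
link 0: phi[0] = 10 = 10 deg
  cos(10 deg) = 0.9848, sin(10 deg) = 0.1736
  joint[1] = (0.0000, 0.0000) + 2.9 * (0.9848, 0.1736) = (0.0000 + 2.8559, 0.0000 + 0.5036) = (2.8559, 0.5036)
link 1: phi[1] = 10 + 70 = 80 deg
  cos(80 deg) = 0.1736, sin(80 deg) = 0.9848
  joint[2] = (2.8559, 0.5036) + 3.7 * (0.1736, 0.9848) = (2.8559 + 0.6425, 0.5036 + 3.6438) = (3.4984, 4.1474)
link 2: phi[2] = 10 + 70 + 110 = 190 deg
  cos(190 deg) = -0.9848, sin(190 deg) = -0.1736
  joint[3] = (3.4984, 4.1474) + 6.5 * (-0.9848, -0.1736) = (3.4984 + -6.4013, 4.1474 + -1.1287) = (-2.9028, 3.0187)
End effector: (-2.9028, 3.0187)

Answer: -2.9028 3.0187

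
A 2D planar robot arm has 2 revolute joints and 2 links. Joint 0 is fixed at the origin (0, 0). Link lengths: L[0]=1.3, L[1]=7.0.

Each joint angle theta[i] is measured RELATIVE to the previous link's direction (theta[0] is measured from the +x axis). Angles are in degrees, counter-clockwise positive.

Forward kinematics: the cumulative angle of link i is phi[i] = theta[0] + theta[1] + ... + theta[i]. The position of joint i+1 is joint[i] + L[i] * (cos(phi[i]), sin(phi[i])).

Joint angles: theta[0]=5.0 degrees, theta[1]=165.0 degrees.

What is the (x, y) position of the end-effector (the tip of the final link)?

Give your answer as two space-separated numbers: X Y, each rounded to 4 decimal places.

Answer: -5.5986 1.3288

Derivation:
joint[0] = (0.0000, 0.0000)  (base)
link 0: phi[0] = 5 = 5 deg
  cos(5 deg) = 0.9962, sin(5 deg) = 0.0872
  joint[1] = (0.0000, 0.0000) + 1.3 * (0.9962, 0.0872) = (0.0000 + 1.2951, 0.0000 + 0.1133) = (1.2951, 0.1133)
link 1: phi[1] = 5 + 165 = 170 deg
  cos(170 deg) = -0.9848, sin(170 deg) = 0.1736
  joint[2] = (1.2951, 0.1133) + 7 * (-0.9848, 0.1736) = (1.2951 + -6.8937, 0.1133 + 1.2155) = (-5.5986, 1.3288)
End effector: (-5.5986, 1.3288)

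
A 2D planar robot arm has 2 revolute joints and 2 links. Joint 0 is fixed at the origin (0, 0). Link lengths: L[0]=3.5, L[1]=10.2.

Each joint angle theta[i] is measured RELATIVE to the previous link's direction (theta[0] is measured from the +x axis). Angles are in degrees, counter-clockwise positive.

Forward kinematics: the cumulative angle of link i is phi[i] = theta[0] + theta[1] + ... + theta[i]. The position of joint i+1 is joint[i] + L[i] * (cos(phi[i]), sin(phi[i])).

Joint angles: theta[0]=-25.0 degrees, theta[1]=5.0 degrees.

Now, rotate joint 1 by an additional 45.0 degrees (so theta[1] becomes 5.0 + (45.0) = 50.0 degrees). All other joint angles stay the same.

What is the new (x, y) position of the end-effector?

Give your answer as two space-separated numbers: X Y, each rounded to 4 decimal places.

joint[0] = (0.0000, 0.0000)  (base)
link 0: phi[0] = -25 = -25 deg
  cos(-25 deg) = 0.9063, sin(-25 deg) = -0.4226
  joint[1] = (0.0000, 0.0000) + 3.5 * (0.9063, -0.4226) = (0.0000 + 3.1721, 0.0000 + -1.4792) = (3.1721, -1.4792)
link 1: phi[1] = -25 + 50 = 25 deg
  cos(25 deg) = 0.9063, sin(25 deg) = 0.4226
  joint[2] = (3.1721, -1.4792) + 10.2 * (0.9063, 0.4226) = (3.1721 + 9.2443, -1.4792 + 4.3107) = (12.4164, 2.8315)
End effector: (12.4164, 2.8315)

Answer: 12.4164 2.8315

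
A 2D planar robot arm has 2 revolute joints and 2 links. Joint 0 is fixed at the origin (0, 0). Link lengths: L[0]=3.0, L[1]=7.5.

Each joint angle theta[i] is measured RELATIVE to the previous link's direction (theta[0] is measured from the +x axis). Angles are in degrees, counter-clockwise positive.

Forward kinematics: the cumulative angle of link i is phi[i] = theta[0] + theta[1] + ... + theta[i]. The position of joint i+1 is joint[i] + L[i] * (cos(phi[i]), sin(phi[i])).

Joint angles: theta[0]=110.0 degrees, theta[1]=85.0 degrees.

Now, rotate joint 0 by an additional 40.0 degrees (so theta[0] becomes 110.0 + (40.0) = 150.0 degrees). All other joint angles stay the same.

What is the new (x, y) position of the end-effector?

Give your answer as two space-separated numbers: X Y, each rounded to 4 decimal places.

Answer: -6.8999 -4.6436

Derivation:
joint[0] = (0.0000, 0.0000)  (base)
link 0: phi[0] = 150 = 150 deg
  cos(150 deg) = -0.8660, sin(150 deg) = 0.5000
  joint[1] = (0.0000, 0.0000) + 3 * (-0.8660, 0.5000) = (0.0000 + -2.5981, 0.0000 + 1.5000) = (-2.5981, 1.5000)
link 1: phi[1] = 150 + 85 = 235 deg
  cos(235 deg) = -0.5736, sin(235 deg) = -0.8192
  joint[2] = (-2.5981, 1.5000) + 7.5 * (-0.5736, -0.8192) = (-2.5981 + -4.3018, 1.5000 + -6.1436) = (-6.8999, -4.6436)
End effector: (-6.8999, -4.6436)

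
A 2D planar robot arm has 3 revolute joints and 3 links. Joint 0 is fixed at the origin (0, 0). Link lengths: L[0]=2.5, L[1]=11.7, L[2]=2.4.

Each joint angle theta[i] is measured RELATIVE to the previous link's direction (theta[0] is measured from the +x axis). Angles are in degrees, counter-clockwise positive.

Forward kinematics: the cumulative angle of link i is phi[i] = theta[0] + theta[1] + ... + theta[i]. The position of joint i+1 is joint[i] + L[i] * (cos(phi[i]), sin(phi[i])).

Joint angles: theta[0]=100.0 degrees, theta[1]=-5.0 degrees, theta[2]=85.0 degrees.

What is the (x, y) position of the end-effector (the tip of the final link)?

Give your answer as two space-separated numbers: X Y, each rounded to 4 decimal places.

joint[0] = (0.0000, 0.0000)  (base)
link 0: phi[0] = 100 = 100 deg
  cos(100 deg) = -0.1736, sin(100 deg) = 0.9848
  joint[1] = (0.0000, 0.0000) + 2.5 * (-0.1736, 0.9848) = (0.0000 + -0.4341, 0.0000 + 2.4620) = (-0.4341, 2.4620)
link 1: phi[1] = 100 + -5 = 95 deg
  cos(95 deg) = -0.0872, sin(95 deg) = 0.9962
  joint[2] = (-0.4341, 2.4620) + 11.7 * (-0.0872, 0.9962) = (-0.4341 + -1.0197, 2.4620 + 11.6555) = (-1.4538, 14.1175)
link 2: phi[2] = 100 + -5 + 85 = 180 deg
  cos(180 deg) = -1.0000, sin(180 deg) = 0.0000
  joint[3] = (-1.4538, 14.1175) + 2.4 * (-1.0000, 0.0000) = (-1.4538 + -2.4000, 14.1175 + 0.0000) = (-3.8538, 14.1175)
End effector: (-3.8538, 14.1175)

Answer: -3.8538 14.1175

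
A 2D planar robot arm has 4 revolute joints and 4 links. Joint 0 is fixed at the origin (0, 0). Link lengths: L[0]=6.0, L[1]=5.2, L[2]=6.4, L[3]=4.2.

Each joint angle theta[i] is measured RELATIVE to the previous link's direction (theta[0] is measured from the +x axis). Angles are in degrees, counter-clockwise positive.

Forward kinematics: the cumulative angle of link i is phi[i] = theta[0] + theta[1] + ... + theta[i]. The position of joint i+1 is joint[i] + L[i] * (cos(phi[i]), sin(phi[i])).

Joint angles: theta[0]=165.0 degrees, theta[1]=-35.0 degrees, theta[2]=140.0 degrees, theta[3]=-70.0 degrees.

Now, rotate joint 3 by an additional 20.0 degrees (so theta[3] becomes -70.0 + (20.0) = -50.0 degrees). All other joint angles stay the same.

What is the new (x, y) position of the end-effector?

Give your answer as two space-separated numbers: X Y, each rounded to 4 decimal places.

Answer: -12.3554 -3.5634

Derivation:
joint[0] = (0.0000, 0.0000)  (base)
link 0: phi[0] = 165 = 165 deg
  cos(165 deg) = -0.9659, sin(165 deg) = 0.2588
  joint[1] = (0.0000, 0.0000) + 6 * (-0.9659, 0.2588) = (0.0000 + -5.7956, 0.0000 + 1.5529) = (-5.7956, 1.5529)
link 1: phi[1] = 165 + -35 = 130 deg
  cos(130 deg) = -0.6428, sin(130 deg) = 0.7660
  joint[2] = (-5.7956, 1.5529) + 5.2 * (-0.6428, 0.7660) = (-5.7956 + -3.3425, 1.5529 + 3.9834) = (-9.1381, 5.5363)
link 2: phi[2] = 165 + -35 + 140 = 270 deg
  cos(270 deg) = -0.0000, sin(270 deg) = -1.0000
  joint[3] = (-9.1381, 5.5363) + 6.4 * (-0.0000, -1.0000) = (-9.1381 + -0.0000, 5.5363 + -6.4000) = (-9.1381, -0.8637)
link 3: phi[3] = 165 + -35 + 140 + -50 = 220 deg
  cos(220 deg) = -0.7660, sin(220 deg) = -0.6428
  joint[4] = (-9.1381, -0.8637) + 4.2 * (-0.7660, -0.6428) = (-9.1381 + -3.2174, -0.8637 + -2.6997) = (-12.3554, -3.5634)
End effector: (-12.3554, -3.5634)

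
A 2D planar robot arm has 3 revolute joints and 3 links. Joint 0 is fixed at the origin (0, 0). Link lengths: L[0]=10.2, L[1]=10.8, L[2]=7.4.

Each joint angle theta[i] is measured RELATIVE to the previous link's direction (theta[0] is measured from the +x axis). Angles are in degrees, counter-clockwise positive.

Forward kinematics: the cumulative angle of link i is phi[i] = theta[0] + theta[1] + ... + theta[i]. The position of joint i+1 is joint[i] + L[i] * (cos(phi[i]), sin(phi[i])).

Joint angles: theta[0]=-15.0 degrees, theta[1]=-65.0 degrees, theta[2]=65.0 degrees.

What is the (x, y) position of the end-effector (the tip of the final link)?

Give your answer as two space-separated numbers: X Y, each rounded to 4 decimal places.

Answer: 18.8757 -15.1911

Derivation:
joint[0] = (0.0000, 0.0000)  (base)
link 0: phi[0] = -15 = -15 deg
  cos(-15 deg) = 0.9659, sin(-15 deg) = -0.2588
  joint[1] = (0.0000, 0.0000) + 10.2 * (0.9659, -0.2588) = (0.0000 + 9.8524, 0.0000 + -2.6400) = (9.8524, -2.6400)
link 1: phi[1] = -15 + -65 = -80 deg
  cos(-80 deg) = 0.1736, sin(-80 deg) = -0.9848
  joint[2] = (9.8524, -2.6400) + 10.8 * (0.1736, -0.9848) = (9.8524 + 1.8754, -2.6400 + -10.6359) = (11.7278, -13.2759)
link 2: phi[2] = -15 + -65 + 65 = -15 deg
  cos(-15 deg) = 0.9659, sin(-15 deg) = -0.2588
  joint[3] = (11.7278, -13.2759) + 7.4 * (0.9659, -0.2588) = (11.7278 + 7.1479, -13.2759 + -1.9153) = (18.8757, -15.1911)
End effector: (18.8757, -15.1911)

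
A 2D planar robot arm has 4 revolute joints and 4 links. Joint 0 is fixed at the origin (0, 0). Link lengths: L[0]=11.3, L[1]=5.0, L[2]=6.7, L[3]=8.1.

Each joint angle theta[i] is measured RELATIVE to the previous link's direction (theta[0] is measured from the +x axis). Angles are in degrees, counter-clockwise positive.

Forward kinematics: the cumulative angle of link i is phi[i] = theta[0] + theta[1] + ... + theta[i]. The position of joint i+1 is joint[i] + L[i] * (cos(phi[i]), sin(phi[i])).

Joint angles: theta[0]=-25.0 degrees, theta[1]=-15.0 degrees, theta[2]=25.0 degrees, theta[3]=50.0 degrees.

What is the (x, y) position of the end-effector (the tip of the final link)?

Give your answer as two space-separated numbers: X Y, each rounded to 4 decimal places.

Answer: 27.1783 -5.0776

Derivation:
joint[0] = (0.0000, 0.0000)  (base)
link 0: phi[0] = -25 = -25 deg
  cos(-25 deg) = 0.9063, sin(-25 deg) = -0.4226
  joint[1] = (0.0000, 0.0000) + 11.3 * (0.9063, -0.4226) = (0.0000 + 10.2413, 0.0000 + -4.7756) = (10.2413, -4.7756)
link 1: phi[1] = -25 + -15 = -40 deg
  cos(-40 deg) = 0.7660, sin(-40 deg) = -0.6428
  joint[2] = (10.2413, -4.7756) + 5 * (0.7660, -0.6428) = (10.2413 + 3.8302, -4.7756 + -3.2139) = (14.0715, -7.9895)
link 2: phi[2] = -25 + -15 + 25 = -15 deg
  cos(-15 deg) = 0.9659, sin(-15 deg) = -0.2588
  joint[3] = (14.0715, -7.9895) + 6.7 * (0.9659, -0.2588) = (14.0715 + 6.4717, -7.9895 + -1.7341) = (20.5432, -9.7236)
link 3: phi[3] = -25 + -15 + 25 + 50 = 35 deg
  cos(35 deg) = 0.8192, sin(35 deg) = 0.5736
  joint[4] = (20.5432, -9.7236) + 8.1 * (0.8192, 0.5736) = (20.5432 + 6.6351, -9.7236 + 4.6460) = (27.1783, -5.0776)
End effector: (27.1783, -5.0776)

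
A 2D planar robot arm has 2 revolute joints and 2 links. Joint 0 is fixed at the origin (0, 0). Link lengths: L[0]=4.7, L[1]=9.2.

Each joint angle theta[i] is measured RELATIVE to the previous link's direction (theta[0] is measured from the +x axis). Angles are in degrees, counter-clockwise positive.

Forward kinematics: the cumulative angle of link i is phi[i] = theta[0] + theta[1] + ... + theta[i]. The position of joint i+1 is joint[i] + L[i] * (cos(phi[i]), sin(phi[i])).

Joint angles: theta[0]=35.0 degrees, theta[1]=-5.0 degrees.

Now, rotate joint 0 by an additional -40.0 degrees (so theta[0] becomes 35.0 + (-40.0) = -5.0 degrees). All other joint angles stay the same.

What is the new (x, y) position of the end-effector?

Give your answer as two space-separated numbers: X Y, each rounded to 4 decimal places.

joint[0] = (0.0000, 0.0000)  (base)
link 0: phi[0] = -5 = -5 deg
  cos(-5 deg) = 0.9962, sin(-5 deg) = -0.0872
  joint[1] = (0.0000, 0.0000) + 4.7 * (0.9962, -0.0872) = (0.0000 + 4.6821, 0.0000 + -0.4096) = (4.6821, -0.4096)
link 1: phi[1] = -5 + -5 = -10 deg
  cos(-10 deg) = 0.9848, sin(-10 deg) = -0.1736
  joint[2] = (4.6821, -0.4096) + 9.2 * (0.9848, -0.1736) = (4.6821 + 9.0602, -0.4096 + -1.5976) = (13.7423, -2.0072)
End effector: (13.7423, -2.0072)

Answer: 13.7423 -2.0072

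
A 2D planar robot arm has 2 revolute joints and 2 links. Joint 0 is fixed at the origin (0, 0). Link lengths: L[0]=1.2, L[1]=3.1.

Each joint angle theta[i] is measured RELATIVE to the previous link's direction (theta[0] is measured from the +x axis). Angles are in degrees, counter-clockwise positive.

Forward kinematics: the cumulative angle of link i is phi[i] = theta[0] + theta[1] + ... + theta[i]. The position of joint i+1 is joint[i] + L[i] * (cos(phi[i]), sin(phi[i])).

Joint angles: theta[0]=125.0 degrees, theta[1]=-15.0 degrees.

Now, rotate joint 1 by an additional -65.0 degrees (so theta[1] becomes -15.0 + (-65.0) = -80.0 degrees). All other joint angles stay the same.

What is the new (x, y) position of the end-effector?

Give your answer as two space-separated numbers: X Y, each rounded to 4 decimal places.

joint[0] = (0.0000, 0.0000)  (base)
link 0: phi[0] = 125 = 125 deg
  cos(125 deg) = -0.5736, sin(125 deg) = 0.8192
  joint[1] = (0.0000, 0.0000) + 1.2 * (-0.5736, 0.8192) = (0.0000 + -0.6883, 0.0000 + 0.9830) = (-0.6883, 0.9830)
link 1: phi[1] = 125 + -80 = 45 deg
  cos(45 deg) = 0.7071, sin(45 deg) = 0.7071
  joint[2] = (-0.6883, 0.9830) + 3.1 * (0.7071, 0.7071) = (-0.6883 + 2.1920, 0.9830 + 2.1920) = (1.5037, 3.1750)
End effector: (1.5037, 3.1750)

Answer: 1.5037 3.1750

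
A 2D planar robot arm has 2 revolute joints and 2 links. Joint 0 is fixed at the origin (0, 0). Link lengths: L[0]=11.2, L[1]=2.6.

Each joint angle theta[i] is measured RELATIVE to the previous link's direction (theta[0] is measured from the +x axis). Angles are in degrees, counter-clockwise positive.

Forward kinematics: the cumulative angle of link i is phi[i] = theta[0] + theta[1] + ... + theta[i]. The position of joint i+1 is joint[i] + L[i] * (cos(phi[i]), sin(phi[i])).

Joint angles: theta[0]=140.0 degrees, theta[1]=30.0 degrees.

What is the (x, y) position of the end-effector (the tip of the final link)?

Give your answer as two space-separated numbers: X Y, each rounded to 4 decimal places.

joint[0] = (0.0000, 0.0000)  (base)
link 0: phi[0] = 140 = 140 deg
  cos(140 deg) = -0.7660, sin(140 deg) = 0.6428
  joint[1] = (0.0000, 0.0000) + 11.2 * (-0.7660, 0.6428) = (0.0000 + -8.5797, 0.0000 + 7.1992) = (-8.5797, 7.1992)
link 1: phi[1] = 140 + 30 = 170 deg
  cos(170 deg) = -0.9848, sin(170 deg) = 0.1736
  joint[2] = (-8.5797, 7.1992) + 2.6 * (-0.9848, 0.1736) = (-8.5797 + -2.5605, 7.1992 + 0.4515) = (-11.1402, 7.6507)
End effector: (-11.1402, 7.6507)

Answer: -11.1402 7.6507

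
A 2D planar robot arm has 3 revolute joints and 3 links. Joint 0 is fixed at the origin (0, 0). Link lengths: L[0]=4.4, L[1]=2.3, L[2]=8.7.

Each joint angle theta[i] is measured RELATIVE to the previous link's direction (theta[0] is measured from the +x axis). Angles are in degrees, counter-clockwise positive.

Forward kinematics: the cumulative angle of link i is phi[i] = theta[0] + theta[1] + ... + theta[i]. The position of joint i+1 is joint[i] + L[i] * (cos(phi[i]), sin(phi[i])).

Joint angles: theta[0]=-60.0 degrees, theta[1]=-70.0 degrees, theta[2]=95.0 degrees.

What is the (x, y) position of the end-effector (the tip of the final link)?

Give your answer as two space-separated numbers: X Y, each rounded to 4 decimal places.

joint[0] = (0.0000, 0.0000)  (base)
link 0: phi[0] = -60 = -60 deg
  cos(-60 deg) = 0.5000, sin(-60 deg) = -0.8660
  joint[1] = (0.0000, 0.0000) + 4.4 * (0.5000, -0.8660) = (0.0000 + 2.2000, 0.0000 + -3.8105) = (2.2000, -3.8105)
link 1: phi[1] = -60 + -70 = -130 deg
  cos(-130 deg) = -0.6428, sin(-130 deg) = -0.7660
  joint[2] = (2.2000, -3.8105) + 2.3 * (-0.6428, -0.7660) = (2.2000 + -1.4784, -3.8105 + -1.7619) = (0.7216, -5.5724)
link 2: phi[2] = -60 + -70 + 95 = -35 deg
  cos(-35 deg) = 0.8192, sin(-35 deg) = -0.5736
  joint[3] = (0.7216, -5.5724) + 8.7 * (0.8192, -0.5736) = (0.7216 + 7.1266, -5.5724 + -4.9901) = (7.8482, -10.5625)
End effector: (7.8482, -10.5625)

Answer: 7.8482 -10.5625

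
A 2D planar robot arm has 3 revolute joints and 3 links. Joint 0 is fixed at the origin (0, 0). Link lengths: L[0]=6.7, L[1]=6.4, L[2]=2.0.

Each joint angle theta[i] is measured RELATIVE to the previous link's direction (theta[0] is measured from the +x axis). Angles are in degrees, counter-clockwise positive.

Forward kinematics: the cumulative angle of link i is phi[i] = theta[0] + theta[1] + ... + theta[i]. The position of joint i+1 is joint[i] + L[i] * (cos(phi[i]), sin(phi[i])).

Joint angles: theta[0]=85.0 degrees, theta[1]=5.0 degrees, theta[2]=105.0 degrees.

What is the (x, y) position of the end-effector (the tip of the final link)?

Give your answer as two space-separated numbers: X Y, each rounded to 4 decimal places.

joint[0] = (0.0000, 0.0000)  (base)
link 0: phi[0] = 85 = 85 deg
  cos(85 deg) = 0.0872, sin(85 deg) = 0.9962
  joint[1] = (0.0000, 0.0000) + 6.7 * (0.0872, 0.9962) = (0.0000 + 0.5839, 0.0000 + 6.6745) = (0.5839, 6.6745)
link 1: phi[1] = 85 + 5 = 90 deg
  cos(90 deg) = 0.0000, sin(90 deg) = 1.0000
  joint[2] = (0.5839, 6.6745) + 6.4 * (0.0000, 1.0000) = (0.5839 + 0.0000, 6.6745 + 6.4000) = (0.5839, 13.0745)
link 2: phi[2] = 85 + 5 + 105 = 195 deg
  cos(195 deg) = -0.9659, sin(195 deg) = -0.2588
  joint[3] = (0.5839, 13.0745) + 2 * (-0.9659, -0.2588) = (0.5839 + -1.9319, 13.0745 + -0.5176) = (-1.3479, 12.5569)
End effector: (-1.3479, 12.5569)

Answer: -1.3479 12.5569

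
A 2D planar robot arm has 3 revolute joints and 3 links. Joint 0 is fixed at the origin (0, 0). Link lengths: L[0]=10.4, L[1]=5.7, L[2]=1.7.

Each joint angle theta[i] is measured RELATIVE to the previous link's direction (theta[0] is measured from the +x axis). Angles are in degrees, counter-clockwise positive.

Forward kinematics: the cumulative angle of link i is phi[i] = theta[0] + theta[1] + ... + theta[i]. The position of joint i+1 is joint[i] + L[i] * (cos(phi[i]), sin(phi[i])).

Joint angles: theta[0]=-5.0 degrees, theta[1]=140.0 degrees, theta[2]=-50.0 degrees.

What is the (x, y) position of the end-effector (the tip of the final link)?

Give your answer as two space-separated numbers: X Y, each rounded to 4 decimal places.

joint[0] = (0.0000, 0.0000)  (base)
link 0: phi[0] = -5 = -5 deg
  cos(-5 deg) = 0.9962, sin(-5 deg) = -0.0872
  joint[1] = (0.0000, 0.0000) + 10.4 * (0.9962, -0.0872) = (0.0000 + 10.3604, 0.0000 + -0.9064) = (10.3604, -0.9064)
link 1: phi[1] = -5 + 140 = 135 deg
  cos(135 deg) = -0.7071, sin(135 deg) = 0.7071
  joint[2] = (10.3604, -0.9064) + 5.7 * (-0.7071, 0.7071) = (10.3604 + -4.0305, -0.9064 + 4.0305) = (6.3299, 3.1241)
link 2: phi[2] = -5 + 140 + -50 = 85 deg
  cos(85 deg) = 0.0872, sin(85 deg) = 0.9962
  joint[3] = (6.3299, 3.1241) + 1.7 * (0.0872, 0.9962) = (6.3299 + 0.1482, 3.1241 + 1.6935) = (6.4781, 4.8176)
End effector: (6.4781, 4.8176)

Answer: 6.4781 4.8176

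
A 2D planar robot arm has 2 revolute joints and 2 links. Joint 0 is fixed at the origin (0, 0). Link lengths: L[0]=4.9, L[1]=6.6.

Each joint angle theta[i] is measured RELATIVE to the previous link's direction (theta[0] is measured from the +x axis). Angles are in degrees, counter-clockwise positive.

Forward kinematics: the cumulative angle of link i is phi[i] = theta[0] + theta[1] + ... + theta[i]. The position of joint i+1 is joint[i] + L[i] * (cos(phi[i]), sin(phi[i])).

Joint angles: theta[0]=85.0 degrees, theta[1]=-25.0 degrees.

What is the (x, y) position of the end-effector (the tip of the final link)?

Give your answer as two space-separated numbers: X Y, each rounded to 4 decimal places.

joint[0] = (0.0000, 0.0000)  (base)
link 0: phi[0] = 85 = 85 deg
  cos(85 deg) = 0.0872, sin(85 deg) = 0.9962
  joint[1] = (0.0000, 0.0000) + 4.9 * (0.0872, 0.9962) = (0.0000 + 0.4271, 0.0000 + 4.8814) = (0.4271, 4.8814)
link 1: phi[1] = 85 + -25 = 60 deg
  cos(60 deg) = 0.5000, sin(60 deg) = 0.8660
  joint[2] = (0.4271, 4.8814) + 6.6 * (0.5000, 0.8660) = (0.4271 + 3.3000, 4.8814 + 5.7158) = (3.7271, 10.5971)
End effector: (3.7271, 10.5971)

Answer: 3.7271 10.5971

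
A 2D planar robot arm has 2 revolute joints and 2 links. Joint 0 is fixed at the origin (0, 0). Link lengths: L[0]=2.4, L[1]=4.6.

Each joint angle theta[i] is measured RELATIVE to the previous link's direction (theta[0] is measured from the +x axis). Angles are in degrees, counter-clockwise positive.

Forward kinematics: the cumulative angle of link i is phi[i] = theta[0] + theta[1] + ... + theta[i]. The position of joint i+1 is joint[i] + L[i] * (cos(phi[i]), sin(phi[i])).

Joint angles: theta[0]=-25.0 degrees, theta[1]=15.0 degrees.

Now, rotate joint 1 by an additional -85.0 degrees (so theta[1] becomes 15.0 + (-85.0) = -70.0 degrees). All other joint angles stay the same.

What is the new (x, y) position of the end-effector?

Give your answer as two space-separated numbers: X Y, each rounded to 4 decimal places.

joint[0] = (0.0000, 0.0000)  (base)
link 0: phi[0] = -25 = -25 deg
  cos(-25 deg) = 0.9063, sin(-25 deg) = -0.4226
  joint[1] = (0.0000, 0.0000) + 2.4 * (0.9063, -0.4226) = (0.0000 + 2.1751, 0.0000 + -1.0143) = (2.1751, -1.0143)
link 1: phi[1] = -25 + -70 = -95 deg
  cos(-95 deg) = -0.0872, sin(-95 deg) = -0.9962
  joint[2] = (2.1751, -1.0143) + 4.6 * (-0.0872, -0.9962) = (2.1751 + -0.4009, -1.0143 + -4.5825) = (1.7742, -5.5968)
End effector: (1.7742, -5.5968)

Answer: 1.7742 -5.5968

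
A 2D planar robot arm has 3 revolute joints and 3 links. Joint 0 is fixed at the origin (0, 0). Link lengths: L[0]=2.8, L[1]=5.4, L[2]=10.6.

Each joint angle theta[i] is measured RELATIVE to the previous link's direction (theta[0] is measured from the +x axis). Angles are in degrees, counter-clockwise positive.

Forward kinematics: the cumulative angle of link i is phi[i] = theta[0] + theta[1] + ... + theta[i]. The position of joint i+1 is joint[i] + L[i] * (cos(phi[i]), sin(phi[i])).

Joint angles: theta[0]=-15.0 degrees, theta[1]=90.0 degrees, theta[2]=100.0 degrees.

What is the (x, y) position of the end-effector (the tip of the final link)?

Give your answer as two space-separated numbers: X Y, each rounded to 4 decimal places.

joint[0] = (0.0000, 0.0000)  (base)
link 0: phi[0] = -15 = -15 deg
  cos(-15 deg) = 0.9659, sin(-15 deg) = -0.2588
  joint[1] = (0.0000, 0.0000) + 2.8 * (0.9659, -0.2588) = (0.0000 + 2.7046, 0.0000 + -0.7247) = (2.7046, -0.7247)
link 1: phi[1] = -15 + 90 = 75 deg
  cos(75 deg) = 0.2588, sin(75 deg) = 0.9659
  joint[2] = (2.7046, -0.7247) + 5.4 * (0.2588, 0.9659) = (2.7046 + 1.3976, -0.7247 + 5.2160) = (4.1022, 4.4913)
link 2: phi[2] = -15 + 90 + 100 = 175 deg
  cos(175 deg) = -0.9962, sin(175 deg) = 0.0872
  joint[3] = (4.1022, 4.4913) + 10.6 * (-0.9962, 0.0872) = (4.1022 + -10.5597, 4.4913 + 0.9239) = (-6.4574, 5.4152)
End effector: (-6.4574, 5.4152)

Answer: -6.4574 5.4152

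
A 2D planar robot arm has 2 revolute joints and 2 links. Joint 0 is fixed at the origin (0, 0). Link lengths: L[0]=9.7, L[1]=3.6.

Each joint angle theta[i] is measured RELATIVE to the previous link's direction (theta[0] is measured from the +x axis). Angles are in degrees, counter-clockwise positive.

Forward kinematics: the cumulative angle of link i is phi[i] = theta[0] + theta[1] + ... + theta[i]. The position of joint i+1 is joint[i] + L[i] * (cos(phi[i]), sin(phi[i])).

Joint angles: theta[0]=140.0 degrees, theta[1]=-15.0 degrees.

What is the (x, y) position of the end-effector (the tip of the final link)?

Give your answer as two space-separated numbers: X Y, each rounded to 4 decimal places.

joint[0] = (0.0000, 0.0000)  (base)
link 0: phi[0] = 140 = 140 deg
  cos(140 deg) = -0.7660, sin(140 deg) = 0.6428
  joint[1] = (0.0000, 0.0000) + 9.7 * (-0.7660, 0.6428) = (0.0000 + -7.4306, 0.0000 + 6.2350) = (-7.4306, 6.2350)
link 1: phi[1] = 140 + -15 = 125 deg
  cos(125 deg) = -0.5736, sin(125 deg) = 0.8192
  joint[2] = (-7.4306, 6.2350) + 3.6 * (-0.5736, 0.8192) = (-7.4306 + -2.0649, 6.2350 + 2.9489) = (-9.4955, 9.1840)
End effector: (-9.4955, 9.1840)

Answer: -9.4955 9.1840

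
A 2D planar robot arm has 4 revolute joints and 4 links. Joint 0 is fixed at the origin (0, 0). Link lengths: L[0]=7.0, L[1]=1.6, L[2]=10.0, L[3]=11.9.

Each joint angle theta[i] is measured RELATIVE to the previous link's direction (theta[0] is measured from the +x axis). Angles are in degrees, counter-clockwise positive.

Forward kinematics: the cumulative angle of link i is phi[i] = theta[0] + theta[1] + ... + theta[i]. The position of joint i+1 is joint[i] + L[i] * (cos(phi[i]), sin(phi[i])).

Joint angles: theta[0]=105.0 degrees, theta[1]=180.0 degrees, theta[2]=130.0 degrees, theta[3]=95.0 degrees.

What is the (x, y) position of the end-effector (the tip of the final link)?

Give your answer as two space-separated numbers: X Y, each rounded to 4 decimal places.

joint[0] = (0.0000, 0.0000)  (base)
link 0: phi[0] = 105 = 105 deg
  cos(105 deg) = -0.2588, sin(105 deg) = 0.9659
  joint[1] = (0.0000, 0.0000) + 7 * (-0.2588, 0.9659) = (0.0000 + -1.8117, 0.0000 + 6.7615) = (-1.8117, 6.7615)
link 1: phi[1] = 105 + 180 = 285 deg
  cos(285 deg) = 0.2588, sin(285 deg) = -0.9659
  joint[2] = (-1.8117, 6.7615) + 1.6 * (0.2588, -0.9659) = (-1.8117 + 0.4141, 6.7615 + -1.5455) = (-1.3976, 5.2160)
link 2: phi[2] = 105 + 180 + 130 = 415 deg
  cos(415 deg) = 0.5736, sin(415 deg) = 0.8192
  joint[3] = (-1.3976, 5.2160) + 10 * (0.5736, 0.8192) = (-1.3976 + 5.7358, 5.2160 + 8.1915) = (4.3381, 13.4075)
link 3: phi[3] = 105 + 180 + 130 + 95 = 510 deg
  cos(510 deg) = -0.8660, sin(510 deg) = 0.5000
  joint[4] = (4.3381, 13.4075) + 11.9 * (-0.8660, 0.5000) = (4.3381 + -10.3057, 13.4075 + 5.9500) = (-5.9676, 19.3575)
End effector: (-5.9676, 19.3575)

Answer: -5.9676 19.3575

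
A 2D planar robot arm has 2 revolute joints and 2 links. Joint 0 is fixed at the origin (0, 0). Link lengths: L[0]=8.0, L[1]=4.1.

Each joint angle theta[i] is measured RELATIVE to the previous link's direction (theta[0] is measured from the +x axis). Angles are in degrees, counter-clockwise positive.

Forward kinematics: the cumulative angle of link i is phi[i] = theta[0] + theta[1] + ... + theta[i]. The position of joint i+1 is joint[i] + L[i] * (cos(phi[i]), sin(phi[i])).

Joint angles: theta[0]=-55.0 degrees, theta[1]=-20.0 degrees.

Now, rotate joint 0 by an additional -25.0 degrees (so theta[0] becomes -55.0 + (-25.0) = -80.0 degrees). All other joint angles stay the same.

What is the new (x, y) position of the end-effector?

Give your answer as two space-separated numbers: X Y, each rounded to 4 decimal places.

Answer: 0.6772 -11.9162

Derivation:
joint[0] = (0.0000, 0.0000)  (base)
link 0: phi[0] = -80 = -80 deg
  cos(-80 deg) = 0.1736, sin(-80 deg) = -0.9848
  joint[1] = (0.0000, 0.0000) + 8 * (0.1736, -0.9848) = (0.0000 + 1.3892, 0.0000 + -7.8785) = (1.3892, -7.8785)
link 1: phi[1] = -80 + -20 = -100 deg
  cos(-100 deg) = -0.1736, sin(-100 deg) = -0.9848
  joint[2] = (1.3892, -7.8785) + 4.1 * (-0.1736, -0.9848) = (1.3892 + -0.7120, -7.8785 + -4.0377) = (0.6772, -11.9162)
End effector: (0.6772, -11.9162)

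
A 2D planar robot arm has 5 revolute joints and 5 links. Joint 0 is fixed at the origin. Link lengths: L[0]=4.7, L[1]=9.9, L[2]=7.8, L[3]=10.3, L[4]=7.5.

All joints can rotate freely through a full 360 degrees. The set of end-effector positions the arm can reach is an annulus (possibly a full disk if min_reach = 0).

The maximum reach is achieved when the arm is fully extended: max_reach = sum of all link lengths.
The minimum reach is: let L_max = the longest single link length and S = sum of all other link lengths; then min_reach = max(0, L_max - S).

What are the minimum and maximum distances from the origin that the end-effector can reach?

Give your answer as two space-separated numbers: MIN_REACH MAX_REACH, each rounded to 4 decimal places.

Answer: 0.0000 40.2000

Derivation:
Link lengths: [4.7, 9.9, 7.8, 10.3, 7.5]
max_reach = 4.7 + 9.9 + 7.8 + 10.3 + 7.5 = 40.2
L_max = max([4.7, 9.9, 7.8, 10.3, 7.5]) = 10.3
S (sum of others) = 40.2 - 10.3 = 29.9
min_reach = max(0, 10.3 - 29.9) = max(0, -19.6) = 0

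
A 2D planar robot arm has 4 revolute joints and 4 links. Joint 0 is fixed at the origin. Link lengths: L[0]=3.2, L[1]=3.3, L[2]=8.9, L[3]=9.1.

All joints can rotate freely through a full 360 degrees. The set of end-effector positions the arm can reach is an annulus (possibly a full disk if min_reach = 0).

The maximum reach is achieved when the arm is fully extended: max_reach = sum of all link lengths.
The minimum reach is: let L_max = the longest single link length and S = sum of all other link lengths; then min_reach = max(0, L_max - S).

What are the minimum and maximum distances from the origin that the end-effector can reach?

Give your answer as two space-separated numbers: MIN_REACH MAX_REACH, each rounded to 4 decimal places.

Answer: 0.0000 24.5000

Derivation:
Link lengths: [3.2, 3.3, 8.9, 9.1]
max_reach = 3.2 + 3.3 + 8.9 + 9.1 = 24.5
L_max = max([3.2, 3.3, 8.9, 9.1]) = 9.1
S (sum of others) = 24.5 - 9.1 = 15.4
min_reach = max(0, 9.1 - 15.4) = max(0, -6.3) = 0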